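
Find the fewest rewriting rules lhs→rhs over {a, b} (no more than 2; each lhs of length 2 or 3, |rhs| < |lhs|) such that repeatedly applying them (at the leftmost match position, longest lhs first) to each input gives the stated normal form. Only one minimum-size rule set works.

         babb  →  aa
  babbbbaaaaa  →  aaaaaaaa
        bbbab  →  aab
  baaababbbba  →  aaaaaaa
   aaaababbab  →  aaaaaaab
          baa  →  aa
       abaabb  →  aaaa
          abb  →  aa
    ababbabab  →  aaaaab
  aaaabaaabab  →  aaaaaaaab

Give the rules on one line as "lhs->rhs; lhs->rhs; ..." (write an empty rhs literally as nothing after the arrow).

  | babb => abb => aa
  | babbbbaaaaa => abbbbaaaaa => aabbaaaaa => aaaaaaaa
  | bbbab => abab => aab
  | baaababbbba => aaababbbba => aaaabbbba => aaaaabba => aaaaaaa

ba->a; bb->a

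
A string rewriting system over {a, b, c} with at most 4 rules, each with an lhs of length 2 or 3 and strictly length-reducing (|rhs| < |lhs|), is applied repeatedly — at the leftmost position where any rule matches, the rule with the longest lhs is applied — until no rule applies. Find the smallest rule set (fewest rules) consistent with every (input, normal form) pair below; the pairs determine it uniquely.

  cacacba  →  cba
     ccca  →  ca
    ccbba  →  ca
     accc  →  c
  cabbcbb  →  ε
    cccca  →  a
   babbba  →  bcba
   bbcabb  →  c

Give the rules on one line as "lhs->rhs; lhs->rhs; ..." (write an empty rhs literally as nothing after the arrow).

  | cacacba => ccacba => acba => cba
  | ccca => ca
  | ccbba => bba => ca
  | accc => ccc => c

ac->c; bb->c; cc->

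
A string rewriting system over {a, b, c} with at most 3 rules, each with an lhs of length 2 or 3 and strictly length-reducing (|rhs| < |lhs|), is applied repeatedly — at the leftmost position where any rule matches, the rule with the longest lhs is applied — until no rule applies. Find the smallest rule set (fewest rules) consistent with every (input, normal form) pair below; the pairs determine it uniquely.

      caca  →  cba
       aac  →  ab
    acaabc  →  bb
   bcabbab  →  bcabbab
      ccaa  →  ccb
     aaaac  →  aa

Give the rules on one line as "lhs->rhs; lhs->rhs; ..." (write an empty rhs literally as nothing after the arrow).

  | caca => cba
  | aac => ab
  | acaabc => baabc => bac => bb
  | bcabbab

aab->a; ac->b; caa->cb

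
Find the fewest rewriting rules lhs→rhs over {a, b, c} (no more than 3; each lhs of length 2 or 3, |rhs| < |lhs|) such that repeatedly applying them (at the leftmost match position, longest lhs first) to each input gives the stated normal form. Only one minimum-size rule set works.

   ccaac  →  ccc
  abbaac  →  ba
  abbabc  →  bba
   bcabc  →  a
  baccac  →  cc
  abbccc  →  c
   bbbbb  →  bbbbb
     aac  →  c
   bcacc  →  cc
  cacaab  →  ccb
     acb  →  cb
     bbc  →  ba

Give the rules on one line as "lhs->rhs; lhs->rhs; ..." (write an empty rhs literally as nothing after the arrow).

  | ccaac => ccac => ccc
  | abbaac => bbaac => bbac => bbc => ba
  | abbabc => bbabc => bbbc => bba
  | bcabc => aabc => abc => bc => a

ab->b; ac->c; bc->a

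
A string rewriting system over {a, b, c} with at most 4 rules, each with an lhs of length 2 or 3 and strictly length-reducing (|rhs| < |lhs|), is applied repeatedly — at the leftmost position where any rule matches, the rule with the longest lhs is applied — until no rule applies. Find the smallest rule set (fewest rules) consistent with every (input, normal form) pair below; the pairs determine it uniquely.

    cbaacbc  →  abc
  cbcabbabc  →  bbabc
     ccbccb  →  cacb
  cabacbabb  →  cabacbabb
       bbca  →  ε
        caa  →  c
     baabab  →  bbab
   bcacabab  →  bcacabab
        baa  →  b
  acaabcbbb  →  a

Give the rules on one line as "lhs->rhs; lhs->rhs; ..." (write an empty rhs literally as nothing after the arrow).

  | cbaacbc => cbcbc => abc
  | cbcabbabc => aabbabc => bbabc
  | ccbccb => cacb
  | cabacbabb

aa->; bbb->a; bbc->a; cbc->a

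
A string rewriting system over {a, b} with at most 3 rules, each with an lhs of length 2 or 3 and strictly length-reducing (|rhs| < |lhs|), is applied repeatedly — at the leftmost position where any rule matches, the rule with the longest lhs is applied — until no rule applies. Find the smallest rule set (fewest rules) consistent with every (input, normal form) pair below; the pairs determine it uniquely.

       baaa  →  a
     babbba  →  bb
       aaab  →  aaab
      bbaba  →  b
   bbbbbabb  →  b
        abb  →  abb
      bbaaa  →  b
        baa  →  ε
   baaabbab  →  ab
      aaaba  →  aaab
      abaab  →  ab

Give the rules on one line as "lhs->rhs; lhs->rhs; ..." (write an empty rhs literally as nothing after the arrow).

  | baaa => a
  | babbba => bbbba => bba => bb
  | aaab
  | bbaba => bbba => ba => b

ba->b; baa->; bbb->b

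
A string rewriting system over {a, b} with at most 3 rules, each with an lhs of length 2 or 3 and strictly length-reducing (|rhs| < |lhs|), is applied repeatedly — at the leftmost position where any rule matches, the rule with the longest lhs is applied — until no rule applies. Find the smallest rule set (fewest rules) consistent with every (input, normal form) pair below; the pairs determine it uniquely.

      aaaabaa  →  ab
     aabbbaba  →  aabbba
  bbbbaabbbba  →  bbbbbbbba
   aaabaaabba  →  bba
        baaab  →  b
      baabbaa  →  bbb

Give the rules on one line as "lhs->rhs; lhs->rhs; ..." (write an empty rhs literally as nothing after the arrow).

  | aaaabaa => abaa => ab
  | aabbbaba => aabbba
  | bbbbaabbbba => bbbbbbbba
  | aaabaaabba => baaabba => babba => bba

aaa->; baa->b; bab->b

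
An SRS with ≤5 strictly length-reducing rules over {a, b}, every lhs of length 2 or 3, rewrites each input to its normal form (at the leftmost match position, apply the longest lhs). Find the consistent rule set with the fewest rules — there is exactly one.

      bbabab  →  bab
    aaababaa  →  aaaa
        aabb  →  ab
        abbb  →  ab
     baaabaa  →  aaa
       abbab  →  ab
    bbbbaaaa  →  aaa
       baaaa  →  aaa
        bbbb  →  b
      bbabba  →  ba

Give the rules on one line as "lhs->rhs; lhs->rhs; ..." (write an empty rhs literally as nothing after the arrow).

aab->a; aba->a; baa->a; bb->b

  | bbabab => babab => bab
  | aaababaa => aaabaa => aaaa
  | aabb => ab
  | abbb => abb => ab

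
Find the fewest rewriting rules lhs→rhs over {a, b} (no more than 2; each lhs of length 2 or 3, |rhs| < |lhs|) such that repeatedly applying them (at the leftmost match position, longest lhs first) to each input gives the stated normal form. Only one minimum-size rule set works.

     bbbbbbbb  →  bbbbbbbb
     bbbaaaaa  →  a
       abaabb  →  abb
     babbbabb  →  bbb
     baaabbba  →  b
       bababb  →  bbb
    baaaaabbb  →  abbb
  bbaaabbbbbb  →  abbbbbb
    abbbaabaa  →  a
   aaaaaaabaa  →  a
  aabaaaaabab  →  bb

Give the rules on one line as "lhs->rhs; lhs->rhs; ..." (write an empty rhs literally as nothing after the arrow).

aa->b; ba->a

  | bbbbbbbb
  | bbbaaaaa => bbaaaaa => baaaaa => aaaaa => baaa => aaa => ba => a
  | abaabb => aaabb => babb => abb
  | babbbabb => abbbabb => abbabb => ababb => aabb => bbb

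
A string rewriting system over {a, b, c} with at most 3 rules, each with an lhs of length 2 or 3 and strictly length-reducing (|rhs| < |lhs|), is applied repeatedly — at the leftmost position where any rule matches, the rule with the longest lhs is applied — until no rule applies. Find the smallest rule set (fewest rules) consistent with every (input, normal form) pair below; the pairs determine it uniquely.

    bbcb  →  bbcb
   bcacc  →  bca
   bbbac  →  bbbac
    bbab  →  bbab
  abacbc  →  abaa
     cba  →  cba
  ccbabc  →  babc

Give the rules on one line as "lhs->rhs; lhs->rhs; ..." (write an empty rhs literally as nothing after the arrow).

cbc->a; cc->

  | bbcb
  | bcacc => bca
  | bbbac
  | bbab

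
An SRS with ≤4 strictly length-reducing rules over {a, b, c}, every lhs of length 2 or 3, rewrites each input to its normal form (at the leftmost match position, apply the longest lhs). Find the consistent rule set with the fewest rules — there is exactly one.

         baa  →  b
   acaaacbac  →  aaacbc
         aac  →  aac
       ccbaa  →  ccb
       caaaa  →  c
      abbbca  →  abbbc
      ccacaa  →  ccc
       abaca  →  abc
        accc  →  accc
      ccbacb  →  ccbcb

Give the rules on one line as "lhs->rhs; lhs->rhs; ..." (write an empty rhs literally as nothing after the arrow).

aca->a; ba->b; ca->c

  | baa => ba => b
  | acaaacbac => aaacbac => aaacbc
  | aac
  | ccbaa => ccba => ccb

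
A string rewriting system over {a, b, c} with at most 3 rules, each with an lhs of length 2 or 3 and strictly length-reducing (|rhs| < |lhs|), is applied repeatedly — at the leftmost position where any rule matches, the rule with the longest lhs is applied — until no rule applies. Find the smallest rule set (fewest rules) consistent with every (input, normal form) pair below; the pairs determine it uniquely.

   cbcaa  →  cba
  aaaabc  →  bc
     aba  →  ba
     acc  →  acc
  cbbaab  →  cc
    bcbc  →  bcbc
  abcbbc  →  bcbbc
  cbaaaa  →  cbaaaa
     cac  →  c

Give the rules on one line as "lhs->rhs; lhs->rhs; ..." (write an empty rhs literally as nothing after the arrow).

ab->b; bbb->c; ca->

  | cbcaa => cba
  | aaaabc => aaabc => aabc => abc => bc
  | aba => ba
  | acc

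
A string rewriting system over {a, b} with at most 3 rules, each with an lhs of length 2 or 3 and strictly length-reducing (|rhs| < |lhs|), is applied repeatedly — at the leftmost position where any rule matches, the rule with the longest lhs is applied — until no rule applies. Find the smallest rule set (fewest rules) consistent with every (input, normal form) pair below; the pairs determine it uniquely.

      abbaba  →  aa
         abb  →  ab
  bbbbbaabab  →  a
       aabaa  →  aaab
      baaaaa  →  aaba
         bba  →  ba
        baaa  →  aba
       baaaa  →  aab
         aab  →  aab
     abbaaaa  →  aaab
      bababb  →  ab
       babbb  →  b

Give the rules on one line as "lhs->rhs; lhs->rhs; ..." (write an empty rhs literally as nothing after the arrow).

baa->ab; bab->; bb->b

  | abbaba => ababa => aa
  | abb => ab
  | bbbbbaabab => bbbbaabab => bbbaabab => bbaabab => baabab => abbab => abab => a
  | aabaa => aaab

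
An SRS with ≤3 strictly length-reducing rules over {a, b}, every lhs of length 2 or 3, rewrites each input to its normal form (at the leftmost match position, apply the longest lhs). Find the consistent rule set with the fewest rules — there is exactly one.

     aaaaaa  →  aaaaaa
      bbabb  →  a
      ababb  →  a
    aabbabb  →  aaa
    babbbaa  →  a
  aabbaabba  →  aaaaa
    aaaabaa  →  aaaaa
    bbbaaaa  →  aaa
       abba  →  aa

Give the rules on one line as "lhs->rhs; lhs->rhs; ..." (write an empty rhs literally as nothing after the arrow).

  | aaaaaa
  | bbabb => abb => a
  | ababb => abb => a
  | aabbabb => aaabb => aaa

ba->; bb->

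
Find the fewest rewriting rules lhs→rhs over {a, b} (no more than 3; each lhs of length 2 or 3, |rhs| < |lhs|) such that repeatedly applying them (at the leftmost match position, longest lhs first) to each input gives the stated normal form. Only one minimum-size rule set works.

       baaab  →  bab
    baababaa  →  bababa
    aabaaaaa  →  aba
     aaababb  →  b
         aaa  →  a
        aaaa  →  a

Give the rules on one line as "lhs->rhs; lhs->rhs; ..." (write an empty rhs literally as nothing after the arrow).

  | baaab => baab => bab
  | baababaa => bababaa => bababa
  | aabaaaaa => abaaaaa => abaaaa => abaaa => abaa => aba
  | aaababb => aababb => ababb => abb => b

aa->a; abb->b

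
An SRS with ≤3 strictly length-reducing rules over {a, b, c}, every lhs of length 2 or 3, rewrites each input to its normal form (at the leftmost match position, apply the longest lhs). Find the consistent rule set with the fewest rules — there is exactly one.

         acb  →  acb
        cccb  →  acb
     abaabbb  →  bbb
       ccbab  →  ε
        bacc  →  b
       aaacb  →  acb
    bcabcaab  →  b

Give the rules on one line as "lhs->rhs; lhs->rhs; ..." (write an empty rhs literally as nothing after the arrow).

  | acb
  | cccb => acb
  | abaabbb => aabbb => bbb
  | ccbab => abab => ab => ε

aa->; ab->; cc->a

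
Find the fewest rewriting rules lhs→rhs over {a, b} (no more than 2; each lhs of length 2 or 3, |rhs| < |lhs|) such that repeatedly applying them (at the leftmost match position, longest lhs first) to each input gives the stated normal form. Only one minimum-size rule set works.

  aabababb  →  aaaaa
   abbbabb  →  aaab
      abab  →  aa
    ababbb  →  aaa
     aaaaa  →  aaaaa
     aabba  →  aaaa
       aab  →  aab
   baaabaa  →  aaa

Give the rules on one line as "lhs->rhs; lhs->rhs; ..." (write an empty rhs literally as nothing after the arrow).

ba->b; bb->a

  | aabababb => aabbabb => aaaabb => aaaaa
  | abbbabb => aababb => aabbb => aaab
  | abab => abb => aa
  | ababbb => abbbb => aabb => aaa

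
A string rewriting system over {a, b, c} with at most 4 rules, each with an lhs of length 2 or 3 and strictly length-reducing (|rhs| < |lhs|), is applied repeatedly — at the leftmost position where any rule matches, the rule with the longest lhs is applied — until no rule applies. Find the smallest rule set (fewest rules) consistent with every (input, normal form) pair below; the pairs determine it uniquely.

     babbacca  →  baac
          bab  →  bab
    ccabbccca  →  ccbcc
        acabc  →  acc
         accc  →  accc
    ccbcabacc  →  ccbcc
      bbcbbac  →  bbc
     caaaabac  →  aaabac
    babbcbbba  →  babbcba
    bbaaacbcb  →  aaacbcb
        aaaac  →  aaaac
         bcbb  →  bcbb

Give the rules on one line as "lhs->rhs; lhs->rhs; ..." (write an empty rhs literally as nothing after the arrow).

bba->a; ca->; cab->c

  | babbacca => baacca => baac
  | bab
  | ccabbccca => ccbccca => ccbcc
  | acabc => acc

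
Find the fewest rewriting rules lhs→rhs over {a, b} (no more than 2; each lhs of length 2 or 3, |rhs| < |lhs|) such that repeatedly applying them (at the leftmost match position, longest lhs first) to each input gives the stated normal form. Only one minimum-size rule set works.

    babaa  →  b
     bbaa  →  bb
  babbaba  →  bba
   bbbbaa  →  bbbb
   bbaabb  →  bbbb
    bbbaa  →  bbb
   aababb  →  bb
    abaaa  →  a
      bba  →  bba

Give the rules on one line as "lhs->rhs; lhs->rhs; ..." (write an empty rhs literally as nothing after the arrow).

aa->; ab->

  | babaa => baa => b
  | bbaa => bb
  | babbaba => bbaba => bba
  | bbbbaa => bbbb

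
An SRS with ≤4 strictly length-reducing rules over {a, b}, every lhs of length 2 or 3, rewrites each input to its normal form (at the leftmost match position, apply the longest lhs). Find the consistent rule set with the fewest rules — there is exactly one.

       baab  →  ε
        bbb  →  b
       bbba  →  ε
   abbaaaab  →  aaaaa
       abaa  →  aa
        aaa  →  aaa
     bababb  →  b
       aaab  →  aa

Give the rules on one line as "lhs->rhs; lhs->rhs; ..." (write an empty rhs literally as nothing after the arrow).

ab->; abb->aa; ba->; bb->b

  | baab => ab => ε
  | bbb => bb => b
  | bbba => bba => ba => ε
  | abbaaaab => aaaaaab => aaaaa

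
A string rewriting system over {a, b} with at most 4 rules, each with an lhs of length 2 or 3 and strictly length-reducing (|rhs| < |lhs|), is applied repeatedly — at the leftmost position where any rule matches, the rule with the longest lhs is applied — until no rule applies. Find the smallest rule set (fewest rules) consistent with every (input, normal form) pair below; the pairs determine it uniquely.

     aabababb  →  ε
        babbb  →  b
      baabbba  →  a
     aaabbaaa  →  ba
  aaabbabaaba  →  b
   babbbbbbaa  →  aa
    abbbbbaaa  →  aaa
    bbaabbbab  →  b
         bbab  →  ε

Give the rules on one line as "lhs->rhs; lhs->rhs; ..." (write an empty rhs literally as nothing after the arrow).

  | aabababb => abbabb => babb => bb => ε
  | babbb => bbb => b
  | baabbba => babba => bba => a
  | aaabbaaa => aabaaa => abaa => ba

ab->; aba->b; bb->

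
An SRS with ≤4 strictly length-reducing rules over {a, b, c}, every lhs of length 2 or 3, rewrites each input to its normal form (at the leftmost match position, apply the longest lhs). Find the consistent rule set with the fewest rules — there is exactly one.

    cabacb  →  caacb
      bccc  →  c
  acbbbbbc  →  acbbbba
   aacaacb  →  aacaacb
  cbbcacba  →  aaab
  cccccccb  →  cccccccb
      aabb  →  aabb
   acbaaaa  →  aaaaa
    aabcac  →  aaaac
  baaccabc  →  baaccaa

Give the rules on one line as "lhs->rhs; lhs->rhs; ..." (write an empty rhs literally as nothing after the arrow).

aba->aa; bc->a; bcc->; cba->ab

  | cabacb => caacb
  | bccc => c
  | acbbbbbc => acbbbba
  | aacaacb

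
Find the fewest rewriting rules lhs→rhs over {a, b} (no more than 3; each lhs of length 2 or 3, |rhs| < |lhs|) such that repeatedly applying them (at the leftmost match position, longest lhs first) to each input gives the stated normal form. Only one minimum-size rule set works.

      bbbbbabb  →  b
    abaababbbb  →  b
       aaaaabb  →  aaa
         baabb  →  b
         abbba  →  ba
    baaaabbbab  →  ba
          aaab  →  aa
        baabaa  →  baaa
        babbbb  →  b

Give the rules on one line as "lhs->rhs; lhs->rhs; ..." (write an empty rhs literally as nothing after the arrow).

ab->; bb->b

  | bbbbbabb => bbbbabb => bbbabb => bbabb => babb => bb => b
  | abaababbbb => aababbbb => aabbbb => abbb => bb => b
  | aaaaabb => aaaab => aaa
  | baabb => bab => b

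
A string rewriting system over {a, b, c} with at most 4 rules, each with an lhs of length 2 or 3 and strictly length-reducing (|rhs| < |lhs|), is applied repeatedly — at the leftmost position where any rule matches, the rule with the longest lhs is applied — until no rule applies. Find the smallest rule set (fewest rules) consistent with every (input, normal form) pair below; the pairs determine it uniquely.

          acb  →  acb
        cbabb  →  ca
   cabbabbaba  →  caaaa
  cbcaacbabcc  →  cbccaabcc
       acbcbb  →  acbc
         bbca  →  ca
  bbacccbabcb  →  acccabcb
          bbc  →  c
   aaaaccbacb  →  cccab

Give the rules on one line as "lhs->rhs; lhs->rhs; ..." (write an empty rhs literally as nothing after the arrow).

  | acb
  | cbabb => cabb => ca
  | cabbabbaba => caabbaba => caaaba => caaaa
  | cbcaacbabcc => cbccababcc => cbccaabcc

aac->ca; ba->a; bb->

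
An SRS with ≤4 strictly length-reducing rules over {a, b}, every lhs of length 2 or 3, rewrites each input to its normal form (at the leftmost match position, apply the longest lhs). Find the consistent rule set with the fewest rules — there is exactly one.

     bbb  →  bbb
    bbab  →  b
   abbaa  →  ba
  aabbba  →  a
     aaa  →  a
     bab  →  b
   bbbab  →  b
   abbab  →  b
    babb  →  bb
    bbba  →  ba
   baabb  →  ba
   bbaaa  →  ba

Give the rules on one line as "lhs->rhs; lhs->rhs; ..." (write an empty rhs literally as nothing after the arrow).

aa->a; aab->aa; ab->; bba->ba

  | bbb
  | bbab => bab => b
  | abbaa => baa => ba
  | aabbba => aabba => aaba => aaa => aa => a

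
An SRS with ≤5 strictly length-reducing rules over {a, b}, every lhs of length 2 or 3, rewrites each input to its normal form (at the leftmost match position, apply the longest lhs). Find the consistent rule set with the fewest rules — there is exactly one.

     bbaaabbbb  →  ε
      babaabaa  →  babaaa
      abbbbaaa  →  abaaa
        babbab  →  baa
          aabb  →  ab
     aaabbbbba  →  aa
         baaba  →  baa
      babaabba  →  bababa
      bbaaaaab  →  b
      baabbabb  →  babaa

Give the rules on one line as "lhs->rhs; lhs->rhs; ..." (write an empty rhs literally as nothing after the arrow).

aab->a; abb->aa; bb->; bba->bb

  | bbaaabbbb => bbaabbbb => bbabbbb => bbbbbb => bbbb => bb => ε
  | babaabaa => babaaa
  | abbbbaaa => aabbaaa => abaaa
  | babbab => baaab => baa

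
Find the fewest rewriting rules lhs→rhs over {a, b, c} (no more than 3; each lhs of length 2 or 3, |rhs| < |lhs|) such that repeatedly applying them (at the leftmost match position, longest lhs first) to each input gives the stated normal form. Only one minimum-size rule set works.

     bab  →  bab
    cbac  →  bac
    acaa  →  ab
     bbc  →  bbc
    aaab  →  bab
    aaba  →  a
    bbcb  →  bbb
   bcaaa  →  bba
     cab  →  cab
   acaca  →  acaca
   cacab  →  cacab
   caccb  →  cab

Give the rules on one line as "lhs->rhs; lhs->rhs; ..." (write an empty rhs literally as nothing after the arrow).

aa->b; aab->; cb->b

  | bab
  | cbac => bac
  | acaa => acb => ab
  | bbc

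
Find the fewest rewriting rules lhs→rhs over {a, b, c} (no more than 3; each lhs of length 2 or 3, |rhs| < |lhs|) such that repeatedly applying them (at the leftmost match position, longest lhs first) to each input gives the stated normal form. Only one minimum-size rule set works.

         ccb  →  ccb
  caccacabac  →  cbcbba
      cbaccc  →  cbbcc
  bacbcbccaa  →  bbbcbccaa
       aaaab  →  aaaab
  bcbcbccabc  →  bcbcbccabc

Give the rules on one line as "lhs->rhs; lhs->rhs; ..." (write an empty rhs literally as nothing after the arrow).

  | ccb
  | caccacabac => cbcacabac => cbcbabac => cbcbabb => cbcbba
  | cbaccc => cbbcc
  | bacbcbccaa => bbbcbccaa

abb->ba; ac->b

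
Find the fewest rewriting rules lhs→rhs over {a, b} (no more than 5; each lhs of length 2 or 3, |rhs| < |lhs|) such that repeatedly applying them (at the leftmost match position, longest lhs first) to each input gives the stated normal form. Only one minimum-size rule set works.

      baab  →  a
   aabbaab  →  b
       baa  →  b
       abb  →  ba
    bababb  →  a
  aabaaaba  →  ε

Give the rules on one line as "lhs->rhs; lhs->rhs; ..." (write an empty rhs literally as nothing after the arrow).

  | baab => bb => a
  | aabbaab => bbaab => aaab => ab => b
  | baa => b
  | abb => ba

aa->; ab->b; abb->ba; bb->a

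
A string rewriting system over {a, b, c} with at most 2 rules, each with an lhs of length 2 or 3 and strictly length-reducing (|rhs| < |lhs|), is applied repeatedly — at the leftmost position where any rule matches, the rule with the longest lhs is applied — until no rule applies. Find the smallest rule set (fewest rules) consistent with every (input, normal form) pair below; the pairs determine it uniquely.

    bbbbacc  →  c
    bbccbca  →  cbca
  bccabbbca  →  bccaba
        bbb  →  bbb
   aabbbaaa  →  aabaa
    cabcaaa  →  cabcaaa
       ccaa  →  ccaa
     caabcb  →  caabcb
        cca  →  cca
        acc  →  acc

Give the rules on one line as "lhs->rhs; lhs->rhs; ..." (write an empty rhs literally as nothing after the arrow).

  | bbbbacc => bbcc => c
  | bbccbca => cbca
  | bccabbbca => bccaba
  | bbb

bba->; bbc->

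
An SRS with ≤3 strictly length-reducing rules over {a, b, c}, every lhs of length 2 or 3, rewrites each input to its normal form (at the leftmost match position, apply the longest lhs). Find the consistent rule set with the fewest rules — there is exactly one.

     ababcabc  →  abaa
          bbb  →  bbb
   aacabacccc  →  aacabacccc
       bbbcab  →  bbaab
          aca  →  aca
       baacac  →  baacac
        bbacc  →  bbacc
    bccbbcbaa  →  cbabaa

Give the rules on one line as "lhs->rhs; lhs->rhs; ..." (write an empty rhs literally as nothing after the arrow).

bbc->ba; bc->

  | ababcabc => abaabc => abaa
  | bbb
  | aacabacccc
  | bbbcab => bbaab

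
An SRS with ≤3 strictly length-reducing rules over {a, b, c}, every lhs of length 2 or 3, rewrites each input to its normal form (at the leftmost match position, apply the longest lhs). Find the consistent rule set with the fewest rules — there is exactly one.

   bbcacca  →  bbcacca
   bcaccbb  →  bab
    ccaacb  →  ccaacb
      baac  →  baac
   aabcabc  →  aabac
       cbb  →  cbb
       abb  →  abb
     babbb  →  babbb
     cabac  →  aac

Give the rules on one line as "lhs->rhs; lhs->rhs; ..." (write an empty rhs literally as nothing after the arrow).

  | bbcacca
  | bcaccbb => bcabb => bab
  | ccaacb
  | baac

cab->a; ccb->b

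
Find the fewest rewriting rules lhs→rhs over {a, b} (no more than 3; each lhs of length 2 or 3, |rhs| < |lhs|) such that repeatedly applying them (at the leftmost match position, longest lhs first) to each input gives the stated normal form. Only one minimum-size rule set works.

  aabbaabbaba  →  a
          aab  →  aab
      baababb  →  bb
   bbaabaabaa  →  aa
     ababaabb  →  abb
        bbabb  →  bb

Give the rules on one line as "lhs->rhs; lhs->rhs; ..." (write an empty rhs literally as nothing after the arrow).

  | aabbaabbaba => aaabbaba => bbaba => ba => a
  | aab
  | baababb => aababb => aaabb => bb
  | bbaabaabaa => abaabaa => aaabaa => baa => aa

aaa->; ba->a; bba->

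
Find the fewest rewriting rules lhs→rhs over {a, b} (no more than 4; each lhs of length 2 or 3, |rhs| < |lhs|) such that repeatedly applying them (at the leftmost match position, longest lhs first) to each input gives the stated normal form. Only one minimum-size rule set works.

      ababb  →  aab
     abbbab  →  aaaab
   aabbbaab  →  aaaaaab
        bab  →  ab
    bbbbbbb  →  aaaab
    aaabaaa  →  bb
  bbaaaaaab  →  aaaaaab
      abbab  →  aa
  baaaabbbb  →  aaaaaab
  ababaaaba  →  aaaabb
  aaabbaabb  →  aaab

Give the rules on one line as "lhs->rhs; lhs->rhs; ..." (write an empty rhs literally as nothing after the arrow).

  | ababb => bbbb => aab
  | abbbab => aaaab
  | aabbbaab => aaaaaab
  | bab => ab

aba->bb; ba->a; bbb->aa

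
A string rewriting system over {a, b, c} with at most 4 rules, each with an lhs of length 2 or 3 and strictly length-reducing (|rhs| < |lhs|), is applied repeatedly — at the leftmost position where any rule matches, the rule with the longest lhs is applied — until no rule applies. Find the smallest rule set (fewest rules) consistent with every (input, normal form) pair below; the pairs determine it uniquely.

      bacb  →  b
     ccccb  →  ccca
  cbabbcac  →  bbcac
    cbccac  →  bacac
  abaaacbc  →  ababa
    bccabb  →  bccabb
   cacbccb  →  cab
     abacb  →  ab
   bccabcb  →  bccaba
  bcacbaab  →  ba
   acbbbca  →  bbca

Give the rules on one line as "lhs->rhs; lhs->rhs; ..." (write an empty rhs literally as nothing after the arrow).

  | bacb => baa => b
  | ccccb => ccca
  | cbabbcac => aabbcac => bbcac
  | cbccac => bacac

aa->; cb->a; cbc->ba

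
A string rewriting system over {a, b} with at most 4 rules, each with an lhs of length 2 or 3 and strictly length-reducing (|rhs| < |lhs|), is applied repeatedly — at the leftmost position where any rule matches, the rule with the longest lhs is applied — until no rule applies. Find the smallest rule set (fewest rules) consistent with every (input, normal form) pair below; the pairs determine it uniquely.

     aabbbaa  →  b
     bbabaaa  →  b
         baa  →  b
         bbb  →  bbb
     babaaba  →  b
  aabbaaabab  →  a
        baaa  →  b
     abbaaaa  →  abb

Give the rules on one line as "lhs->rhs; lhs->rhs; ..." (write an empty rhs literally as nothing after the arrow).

aab->ba; ba->b; bab->

  | aabbbaa => babbaa => baa => ba => b
  | bbabaaa => baaa => baa => ba => b
  | baa => ba => b
  | bbb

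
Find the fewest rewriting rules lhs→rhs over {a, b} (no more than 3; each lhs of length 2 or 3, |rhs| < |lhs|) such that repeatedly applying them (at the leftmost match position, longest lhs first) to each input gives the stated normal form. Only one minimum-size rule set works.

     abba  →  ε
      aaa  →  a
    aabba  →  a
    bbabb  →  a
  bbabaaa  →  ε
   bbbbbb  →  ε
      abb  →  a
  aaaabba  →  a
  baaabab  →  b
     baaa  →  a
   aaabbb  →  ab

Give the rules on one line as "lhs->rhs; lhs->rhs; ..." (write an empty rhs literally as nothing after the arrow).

  | abba => aa => ε
  | aaa => a
  | aabba => bba => a
  | bbabb => abb => a

aa->; ba->a; bb->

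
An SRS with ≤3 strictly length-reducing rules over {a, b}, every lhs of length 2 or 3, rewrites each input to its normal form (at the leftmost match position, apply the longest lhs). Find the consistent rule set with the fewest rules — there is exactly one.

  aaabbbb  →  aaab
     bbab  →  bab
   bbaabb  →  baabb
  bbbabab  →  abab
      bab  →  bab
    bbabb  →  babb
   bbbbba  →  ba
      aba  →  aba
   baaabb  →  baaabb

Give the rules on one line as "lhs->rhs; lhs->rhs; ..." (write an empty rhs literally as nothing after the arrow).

  | aaabbbb => aaab
  | bbab => bab
  | bbaabb => baabb
  | bbbabab => abab

bba->ba; bbb->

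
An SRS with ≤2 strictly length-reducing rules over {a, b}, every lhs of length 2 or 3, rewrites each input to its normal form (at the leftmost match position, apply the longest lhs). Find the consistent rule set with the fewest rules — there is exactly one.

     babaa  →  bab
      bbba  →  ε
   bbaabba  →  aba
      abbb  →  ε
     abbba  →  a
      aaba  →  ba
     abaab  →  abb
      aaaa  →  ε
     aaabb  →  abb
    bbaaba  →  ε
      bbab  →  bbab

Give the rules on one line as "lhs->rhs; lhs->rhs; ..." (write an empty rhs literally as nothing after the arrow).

aa->; bbb->a

  | babaa => bab
  | bbba => aa => ε
  | bbaabba => bbbba => aba
  | abbb => aa => ε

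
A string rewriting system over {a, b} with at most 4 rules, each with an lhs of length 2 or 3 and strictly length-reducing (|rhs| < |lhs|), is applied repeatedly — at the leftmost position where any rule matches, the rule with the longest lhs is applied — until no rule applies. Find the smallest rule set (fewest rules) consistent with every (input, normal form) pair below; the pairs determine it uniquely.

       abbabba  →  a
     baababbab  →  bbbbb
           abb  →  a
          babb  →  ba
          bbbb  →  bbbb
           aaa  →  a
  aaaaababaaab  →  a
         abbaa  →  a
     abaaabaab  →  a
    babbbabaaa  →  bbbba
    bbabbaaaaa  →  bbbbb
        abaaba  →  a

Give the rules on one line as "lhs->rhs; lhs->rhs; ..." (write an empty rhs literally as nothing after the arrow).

  | abbabba => ababba => aabba => abba => aba => aa => a
  | baababbab => bbbabbab => bbbabab => bbbaab => bbbbb
  | abb => ab => a
  | babb => bab => ba

aa->a; ab->a; baa->bb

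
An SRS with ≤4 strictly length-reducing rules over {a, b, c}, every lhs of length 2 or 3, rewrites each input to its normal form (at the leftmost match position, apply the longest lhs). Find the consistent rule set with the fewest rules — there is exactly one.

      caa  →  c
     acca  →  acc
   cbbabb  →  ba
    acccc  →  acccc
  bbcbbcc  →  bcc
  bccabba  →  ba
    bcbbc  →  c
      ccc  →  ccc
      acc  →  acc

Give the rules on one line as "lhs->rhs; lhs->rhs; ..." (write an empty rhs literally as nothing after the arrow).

  | caa => ca => c
  | acca => acc
  | cbbabb => babb => ba
  | acccc

bb->; ca->c; cb->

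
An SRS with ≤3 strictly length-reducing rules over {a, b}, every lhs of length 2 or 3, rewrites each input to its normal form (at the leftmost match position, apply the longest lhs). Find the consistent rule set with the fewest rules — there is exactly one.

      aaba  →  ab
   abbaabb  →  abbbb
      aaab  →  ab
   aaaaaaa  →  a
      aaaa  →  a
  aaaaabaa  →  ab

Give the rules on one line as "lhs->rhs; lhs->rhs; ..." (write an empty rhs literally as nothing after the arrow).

aa->a; ba->b

  | aaba => aba => ab
  | abbaabb => abbabb => abbbb
  | aaab => aab => ab
  | aaaaaaa => aaaaaa => aaaaa => aaaa => aaa => aa => a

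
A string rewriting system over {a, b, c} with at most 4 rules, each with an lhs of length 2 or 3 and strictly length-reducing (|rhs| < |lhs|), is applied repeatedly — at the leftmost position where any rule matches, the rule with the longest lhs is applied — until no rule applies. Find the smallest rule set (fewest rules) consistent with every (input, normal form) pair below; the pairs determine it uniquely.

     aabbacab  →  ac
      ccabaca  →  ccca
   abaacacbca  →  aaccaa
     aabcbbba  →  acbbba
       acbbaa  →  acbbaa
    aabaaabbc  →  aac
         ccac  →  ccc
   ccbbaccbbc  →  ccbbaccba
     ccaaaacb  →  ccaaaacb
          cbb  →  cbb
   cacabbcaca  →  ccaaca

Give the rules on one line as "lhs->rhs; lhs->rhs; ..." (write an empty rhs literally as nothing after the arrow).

ab->; bc->a; cac->cc

  | aabbacab => abacab => acab => ac
  | ccabaca => ccaca => ccca
  | abaacacbca => aacacbca => aaccbca => aaccaa
  | aabcbbba => acbbba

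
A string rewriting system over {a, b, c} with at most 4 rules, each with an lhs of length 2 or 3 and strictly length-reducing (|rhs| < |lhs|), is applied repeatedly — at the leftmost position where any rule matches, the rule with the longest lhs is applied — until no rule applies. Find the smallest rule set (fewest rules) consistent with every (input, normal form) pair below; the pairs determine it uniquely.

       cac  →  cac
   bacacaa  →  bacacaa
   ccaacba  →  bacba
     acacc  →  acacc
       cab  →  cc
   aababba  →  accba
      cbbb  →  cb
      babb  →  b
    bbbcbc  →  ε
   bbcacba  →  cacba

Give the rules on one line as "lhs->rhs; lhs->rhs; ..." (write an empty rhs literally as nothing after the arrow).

  | cac
  | bacacaa
  | ccaacba => bacba
  | acacc

ab->c; bb->; bc->; cca->b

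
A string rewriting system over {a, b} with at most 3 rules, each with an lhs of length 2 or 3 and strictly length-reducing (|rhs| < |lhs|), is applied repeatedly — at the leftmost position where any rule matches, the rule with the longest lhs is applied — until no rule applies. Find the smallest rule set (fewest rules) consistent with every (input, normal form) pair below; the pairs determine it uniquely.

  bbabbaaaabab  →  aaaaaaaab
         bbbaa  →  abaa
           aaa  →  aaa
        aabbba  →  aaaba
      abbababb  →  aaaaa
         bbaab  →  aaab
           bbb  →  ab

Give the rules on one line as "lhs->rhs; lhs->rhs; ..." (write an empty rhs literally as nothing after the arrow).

bab->ab; bb->a

  | bbabbaaaabab => aabbaaaabab => aaaaaaabab => aaaaaaaab
  | bbbaa => abaa
  | aaa
  | aabbba => aaaba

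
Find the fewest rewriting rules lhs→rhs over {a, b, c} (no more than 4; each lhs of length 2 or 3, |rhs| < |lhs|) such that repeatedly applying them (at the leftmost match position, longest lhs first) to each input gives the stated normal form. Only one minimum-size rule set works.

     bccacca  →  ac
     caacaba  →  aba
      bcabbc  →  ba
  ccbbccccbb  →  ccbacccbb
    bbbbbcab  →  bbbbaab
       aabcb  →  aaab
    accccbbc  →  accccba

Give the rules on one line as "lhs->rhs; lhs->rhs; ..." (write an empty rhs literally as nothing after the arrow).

  | bccacca => acacca => acca => ac
  | caacaba => acaba => aba
  | bcabbc => aabbc => abbc => bbc => ba
  | ccbbccccbb => ccbacccbb

abb->bb; bc->a; ca->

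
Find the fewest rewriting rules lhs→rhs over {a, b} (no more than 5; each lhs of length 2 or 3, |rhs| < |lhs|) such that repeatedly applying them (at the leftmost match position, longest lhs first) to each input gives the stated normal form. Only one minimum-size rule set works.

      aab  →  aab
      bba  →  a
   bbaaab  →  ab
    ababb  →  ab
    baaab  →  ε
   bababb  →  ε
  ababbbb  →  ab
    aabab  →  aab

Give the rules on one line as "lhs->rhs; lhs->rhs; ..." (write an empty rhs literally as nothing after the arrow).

  | aab
  | bba => a
  | bbaaab => aaab => abb => ab
  | ababb => abb => ab

aaa->ab; abb->ab; bab->b; bb->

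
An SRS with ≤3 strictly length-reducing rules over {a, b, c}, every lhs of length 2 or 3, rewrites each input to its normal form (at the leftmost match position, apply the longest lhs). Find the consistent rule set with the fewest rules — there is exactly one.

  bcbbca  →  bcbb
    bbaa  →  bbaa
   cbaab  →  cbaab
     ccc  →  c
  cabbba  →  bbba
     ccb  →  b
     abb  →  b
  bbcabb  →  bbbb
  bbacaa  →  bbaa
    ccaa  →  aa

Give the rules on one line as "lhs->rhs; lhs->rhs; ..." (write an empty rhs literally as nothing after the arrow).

abb->b; ca->; cc->

  | bcbbca => bcbb
  | bbaa
  | cbaab
  | ccc => c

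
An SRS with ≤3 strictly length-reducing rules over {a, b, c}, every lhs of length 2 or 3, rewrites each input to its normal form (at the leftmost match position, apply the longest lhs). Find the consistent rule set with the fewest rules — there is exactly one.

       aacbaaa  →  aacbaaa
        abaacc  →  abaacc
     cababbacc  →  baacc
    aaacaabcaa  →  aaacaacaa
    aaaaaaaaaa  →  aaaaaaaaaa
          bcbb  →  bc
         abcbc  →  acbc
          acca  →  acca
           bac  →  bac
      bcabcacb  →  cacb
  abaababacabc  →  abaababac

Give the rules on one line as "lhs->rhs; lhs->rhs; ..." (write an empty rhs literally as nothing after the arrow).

abc->ac; bb->; cab->b

  | aacbaaa
  | abaacc
  | cababbacc => babbacc => baacc
  | aaacaabcaa => aaacaacaa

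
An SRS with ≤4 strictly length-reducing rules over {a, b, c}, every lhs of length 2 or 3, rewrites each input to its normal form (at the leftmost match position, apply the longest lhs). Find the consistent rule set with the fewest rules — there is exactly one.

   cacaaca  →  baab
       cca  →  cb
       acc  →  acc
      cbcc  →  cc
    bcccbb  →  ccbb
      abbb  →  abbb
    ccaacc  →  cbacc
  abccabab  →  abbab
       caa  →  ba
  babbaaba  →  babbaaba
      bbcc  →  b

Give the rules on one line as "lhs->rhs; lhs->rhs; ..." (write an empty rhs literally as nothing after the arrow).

bc->b; bcc->c; ca->b

  | cacaaca => bcaaca => baaca => baab
  | cca => cb
  | acc
  | cbcc => cc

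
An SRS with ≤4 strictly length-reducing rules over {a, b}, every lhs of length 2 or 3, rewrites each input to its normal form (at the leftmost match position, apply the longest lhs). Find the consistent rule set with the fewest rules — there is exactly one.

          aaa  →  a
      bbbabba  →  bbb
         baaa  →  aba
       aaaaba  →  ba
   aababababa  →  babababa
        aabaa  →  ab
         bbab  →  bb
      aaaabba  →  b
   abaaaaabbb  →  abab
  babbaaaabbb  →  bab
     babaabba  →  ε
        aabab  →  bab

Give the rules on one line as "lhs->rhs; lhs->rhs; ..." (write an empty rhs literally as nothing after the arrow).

aa->; abb->a; baa->ab; bba->b

  | aaa => a
  | bbbabba => bbbba => bbb
  | baaa => aba
  | aaaaba => aaba => ba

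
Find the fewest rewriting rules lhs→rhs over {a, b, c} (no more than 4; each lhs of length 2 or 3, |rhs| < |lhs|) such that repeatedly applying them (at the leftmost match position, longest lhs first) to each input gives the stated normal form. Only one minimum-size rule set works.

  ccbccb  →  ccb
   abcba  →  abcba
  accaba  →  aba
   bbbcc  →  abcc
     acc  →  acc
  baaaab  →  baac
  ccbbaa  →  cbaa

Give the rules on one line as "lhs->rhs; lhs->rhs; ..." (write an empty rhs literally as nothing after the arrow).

aab->c; bb->a; ca->b; cbc->

  | ccbccb => ccb
  | abcba
  | accaba => acbba => acaa => aba
  | bbbcc => abcc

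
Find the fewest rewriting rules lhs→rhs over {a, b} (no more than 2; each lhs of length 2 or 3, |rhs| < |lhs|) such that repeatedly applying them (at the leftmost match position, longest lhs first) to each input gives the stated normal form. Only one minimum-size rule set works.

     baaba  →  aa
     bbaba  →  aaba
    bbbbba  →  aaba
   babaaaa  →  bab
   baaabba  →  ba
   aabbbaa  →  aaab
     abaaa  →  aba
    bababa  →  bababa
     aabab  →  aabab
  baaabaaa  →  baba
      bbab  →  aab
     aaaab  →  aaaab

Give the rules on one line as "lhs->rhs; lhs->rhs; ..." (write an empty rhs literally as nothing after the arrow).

baa->b; bb->a

  | baaba => bba => aa
  | bbaba => aaba
  | bbbbba => abbba => aaba
  | babaaaa => babaa => bab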